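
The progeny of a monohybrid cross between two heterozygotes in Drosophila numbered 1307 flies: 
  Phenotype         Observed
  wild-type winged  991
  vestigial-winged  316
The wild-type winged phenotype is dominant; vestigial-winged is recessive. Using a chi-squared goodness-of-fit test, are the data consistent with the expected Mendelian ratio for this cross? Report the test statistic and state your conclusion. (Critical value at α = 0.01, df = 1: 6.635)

0.472; consistent

For a monohybrid cross between heterozygotes with complete dominance, the expected phenotypic ratio is 3:1.
Under the 3:1 hypothesis (Σ ratio = 4, N = 1307):
  wild-type winged: 1307 × 3/4 = 980.25
  vestigial-winged: 1307 × 1/4 = 326.75
χ² = Σ (O − E)² / E
  wild-type winged: (991 − 980.25)² / 980.25 = 0.1179
  vestigial-winged: (316 − 326.75)² / 326.75 = 0.3537
χ² = 0.1179 + 0.3537 = 0.4716 ≈ 0.472
Degrees of freedom = 2 − 1 = 1; critical value at α = 0.01 is 6.635.
Since 0.472 < 6.635, we fail to reject the null hypothesis — the data are consistent with the 3:1 ratio.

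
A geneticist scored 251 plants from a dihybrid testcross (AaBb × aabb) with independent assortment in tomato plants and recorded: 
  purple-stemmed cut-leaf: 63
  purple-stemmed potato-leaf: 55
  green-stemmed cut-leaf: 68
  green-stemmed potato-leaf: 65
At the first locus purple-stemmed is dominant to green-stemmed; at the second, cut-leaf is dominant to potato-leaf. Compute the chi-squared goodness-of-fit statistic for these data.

A dihybrid testcross with independent assortment gives a 1:1:1:1 ratio.
Total ratio parts = 4. Expected numbers out of 251:
  purple-stemmed cut-leaf: 251 × 1/4 = 62.75
  purple-stemmed potato-leaf: 251 × 1/4 = 62.75
  green-stemmed cut-leaf: 251 × 1/4 = 62.75
  green-stemmed potato-leaf: 251 × 1/4 = 62.75
χ² = Σ (O − E)² / E
  purple-stemmed cut-leaf: (63 − 62.75)² / 62.75 = 0.0010
  purple-stemmed potato-leaf: (55 − 62.75)² / 62.75 = 0.9572
  green-stemmed cut-leaf: (68 − 62.75)² / 62.75 = 0.4392
  green-stemmed potato-leaf: (65 − 62.75)² / 62.75 = 0.0807
χ² = 0.0010 + 0.9572 + 0.4392 + 0.0807 = 1.4781 ≈ 1.478

1.478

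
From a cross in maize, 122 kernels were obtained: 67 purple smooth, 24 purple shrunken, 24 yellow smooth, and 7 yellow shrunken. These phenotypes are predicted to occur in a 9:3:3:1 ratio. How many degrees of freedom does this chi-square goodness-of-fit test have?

A goodness-of-fit test with 4 phenotype classes has df = 4 − 1 = 3.

3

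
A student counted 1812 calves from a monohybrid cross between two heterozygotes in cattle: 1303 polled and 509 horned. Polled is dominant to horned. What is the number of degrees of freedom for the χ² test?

For a monohybrid cross between heterozygotes with complete dominance, the expected phenotypic ratio is 3:1.
A goodness-of-fit test with 2 phenotype classes has df = 2 − 1 = 1.

1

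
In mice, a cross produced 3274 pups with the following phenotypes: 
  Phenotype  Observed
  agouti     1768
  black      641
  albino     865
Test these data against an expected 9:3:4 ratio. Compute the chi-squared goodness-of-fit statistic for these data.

6.784

Total ratio parts = 16. Expected numbers out of 3274:
  agouti: 3274 × 9/16 = 1841.625
  black: 3274 × 3/16 = 613.875
  albino: 3274 × 4/16 = 818.5
χ² = Σ (O − E)² / E
  agouti: (1768 − 1841.625)² / 1841.625 = 2.9434
  black: (641 − 613.875)² / 613.875 = 1.1986
  albino: (865 − 818.5)² / 818.5 = 2.6417
χ² = 2.9434 + 1.1986 + 2.6417 = 6.7837 ≈ 6.784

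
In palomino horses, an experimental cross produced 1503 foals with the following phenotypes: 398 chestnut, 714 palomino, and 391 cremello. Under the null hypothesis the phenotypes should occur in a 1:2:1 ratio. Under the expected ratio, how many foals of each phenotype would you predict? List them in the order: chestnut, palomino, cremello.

375.75, 751.5, 375.75

Under the 1:2:1 hypothesis (Σ ratio = 4, N = 1503):
  chestnut: 1503 × 1/4 = 375.75
  palomino: 1503 × 2/4 = 751.5
  cremello: 1503 × 1/4 = 375.75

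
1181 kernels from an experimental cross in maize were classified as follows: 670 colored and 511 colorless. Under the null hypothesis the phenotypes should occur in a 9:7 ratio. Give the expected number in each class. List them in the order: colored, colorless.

The 9:7 ratio has 16 parts, so with N = 1181 the expected counts are:
  colored: 1181 × 9/16 = 664.3125
  colorless: 1181 × 7/16 = 516.6875

664.3125, 516.6875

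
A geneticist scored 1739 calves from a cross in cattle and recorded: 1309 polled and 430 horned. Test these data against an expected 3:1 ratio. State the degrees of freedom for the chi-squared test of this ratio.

1

A goodness-of-fit test with 2 phenotype classes has df = 2 − 1 = 1.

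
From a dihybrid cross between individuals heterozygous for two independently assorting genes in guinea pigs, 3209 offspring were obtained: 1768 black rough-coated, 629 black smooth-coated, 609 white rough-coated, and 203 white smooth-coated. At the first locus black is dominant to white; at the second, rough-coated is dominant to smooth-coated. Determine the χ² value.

A dihybrid F₂ with independent assortment and complete dominance at both loci gives a 9:3:3:1 phenotypic ratio.
Expected counts for N = 3209 under a 9:3:3:1 ratio (total parts = 16):
  black rough-coated: 3209 × 9/16 = 1805.0625
  black smooth-coated: 3209 × 3/16 = 601.6875
  white rough-coated: 3209 × 3/16 = 601.6875
  white smooth-coated: 3209 × 1/16 = 200.5625
χ² = Σ (O − E)² / E
  black rough-coated: (1768 − 1805.0625)² / 1805.0625 = 0.7610
  black smooth-coated: (629 − 601.6875)² / 601.6875 = 1.2398
  white rough-coated: (609 − 601.6875)² / 601.6875 = 0.0889
  white smooth-coated: (203 − 200.5625)² / 200.5625 = 0.0296
χ² = 0.7610 + 1.2398 + 0.0889 + 0.0296 = 2.1193 ≈ 2.119

2.119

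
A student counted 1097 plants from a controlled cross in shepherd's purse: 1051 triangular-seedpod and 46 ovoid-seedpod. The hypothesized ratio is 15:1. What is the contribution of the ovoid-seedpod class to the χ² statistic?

The 15:1 ratio has 16 parts, so with N = 1097 the expected counts are:
  triangular-seedpod: 1097 × 15/16 = 1028.4375
  ovoid-seedpod: 1097 × 1/16 = 68.5625
Contribution of ovoid-seedpod: (46 − 68.5625)² / 68.5625 = 7.4249

7.425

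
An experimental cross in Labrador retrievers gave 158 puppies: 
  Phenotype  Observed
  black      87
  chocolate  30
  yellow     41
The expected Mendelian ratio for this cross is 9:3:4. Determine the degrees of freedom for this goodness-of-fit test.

A goodness-of-fit test with 3 phenotype classes has df = 3 − 1 = 2.

2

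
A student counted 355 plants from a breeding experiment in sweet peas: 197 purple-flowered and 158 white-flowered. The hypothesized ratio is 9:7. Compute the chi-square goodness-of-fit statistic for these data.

The 9:7 ratio has 16 parts, so with N = 355 the expected counts are:
  purple-flowered: 355 × 9/16 = 199.6875
  white-flowered: 355 × 7/16 = 155.3125
χ² = Σ (O − E)² / E
  purple-flowered: (197 − 199.6875)² / 199.6875 = 0.0362
  white-flowered: (158 − 155.3125)² / 155.3125 = 0.0465
χ² = 0.0362 + 0.0465 = 0.0827 ≈ 0.083

0.083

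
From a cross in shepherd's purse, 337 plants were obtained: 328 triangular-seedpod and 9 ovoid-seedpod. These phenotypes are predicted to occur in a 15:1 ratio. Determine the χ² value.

7.369

The 15:1 ratio has 16 parts, so with N = 337 the expected counts are:
  triangular-seedpod: 337 × 15/16 = 315.9375
  ovoid-seedpod: 337 × 1/16 = 21.0625
χ² = Σ (O − E)² / E
  triangular-seedpod: (328 − 315.9375)² / 315.9375 = 0.4605
  ovoid-seedpod: (9 − 21.0625)² / 21.0625 = 6.9082
χ² = 0.4605 + 6.9082 = 7.3687 ≈ 7.369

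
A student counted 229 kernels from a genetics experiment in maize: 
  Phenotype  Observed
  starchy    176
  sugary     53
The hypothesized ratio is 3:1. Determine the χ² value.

The 3:1 ratio has 4 parts, so with N = 229 the expected counts are:
  starchy: 229 × 3/4 = 171.75
  sugary: 229 × 1/4 = 57.25
χ² = Σ (O − E)² / E
  starchy: (176 − 171.75)² / 171.75 = 0.1052
  sugary: (53 − 57.25)² / 57.25 = 0.3155
χ² = 0.1052 + 0.3155 = 0.4207 ≈ 0.421

0.421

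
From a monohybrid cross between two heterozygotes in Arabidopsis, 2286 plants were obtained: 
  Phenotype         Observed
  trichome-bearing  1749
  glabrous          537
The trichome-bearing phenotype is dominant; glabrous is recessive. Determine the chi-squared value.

2.777

For a monohybrid cross between heterozygotes with complete dominance, the expected phenotypic ratio is 3:1.
The 3:1 ratio has 4 parts, so with N = 2286 the expected counts are:
  trichome-bearing: 2286 × 3/4 = 1714.5
  glabrous: 2286 × 1/4 = 571.5
χ² = Σ (O − E)² / E
  trichome-bearing: (1749 − 1714.5)² / 1714.5 = 0.6942
  glabrous: (537 − 571.5)² / 571.5 = 2.0827
χ² = 0.6942 + 2.0827 = 2.7769 ≈ 2.777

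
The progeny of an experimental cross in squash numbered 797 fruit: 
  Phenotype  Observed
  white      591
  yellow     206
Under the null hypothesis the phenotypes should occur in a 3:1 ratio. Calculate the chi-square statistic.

0.305

Under the 3:1 hypothesis (Σ ratio = 4, N = 797):
  white: 797 × 3/4 = 597.75
  yellow: 797 × 1/4 = 199.25
χ² = Σ (O − E)² / E
  white: (591 − 597.75)² / 597.75 = 0.0762
  yellow: (206 − 199.25)² / 199.25 = 0.2287
χ² = 0.0762 + 0.2287 = 0.3049 ≈ 0.305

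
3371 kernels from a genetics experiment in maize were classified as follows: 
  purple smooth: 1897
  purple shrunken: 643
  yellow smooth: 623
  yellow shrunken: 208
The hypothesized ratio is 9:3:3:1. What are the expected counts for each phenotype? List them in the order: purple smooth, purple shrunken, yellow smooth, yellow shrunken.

1896.1875, 632.0625, 632.0625, 210.6875

The 9:3:3:1 ratio has 16 parts, so with N = 3371 the expected counts are:
  purple smooth: 3371 × 9/16 = 1896.1875
  purple shrunken: 3371 × 3/16 = 632.0625
  yellow smooth: 3371 × 3/16 = 632.0625
  yellow shrunken: 3371 × 1/16 = 210.6875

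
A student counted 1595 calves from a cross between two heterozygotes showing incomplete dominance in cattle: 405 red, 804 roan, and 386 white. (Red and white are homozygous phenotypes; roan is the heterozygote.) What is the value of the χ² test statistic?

With incomplete dominance, a heterozygote × heterozygote cross gives a 1:2:1 phenotypic ratio.
The 1:2:1 ratio has 4 parts, so with N = 1595 the expected counts are:
  red: 1595 × 1/4 = 398.75
  roan: 1595 × 2/4 = 797.5
  white: 1595 × 1/4 = 398.75
χ² = Σ (O − E)² / E
  red: (405 − 398.75)² / 398.75 = 0.0980
  roan: (804 − 797.5)² / 797.5 = 0.0530
  white: (386 − 398.75)² / 398.75 = 0.4077
χ² = 0.0980 + 0.0530 + 0.4077 = 0.5587 ≈ 0.559

0.559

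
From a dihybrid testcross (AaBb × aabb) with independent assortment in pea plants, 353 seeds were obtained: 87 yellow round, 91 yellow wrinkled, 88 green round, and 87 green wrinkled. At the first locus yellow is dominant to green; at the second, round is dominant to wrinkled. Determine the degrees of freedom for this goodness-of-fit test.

3

A dihybrid testcross with independent assortment gives a 1:1:1:1 ratio.
A goodness-of-fit test with 4 phenotype classes has df = 4 − 1 = 3.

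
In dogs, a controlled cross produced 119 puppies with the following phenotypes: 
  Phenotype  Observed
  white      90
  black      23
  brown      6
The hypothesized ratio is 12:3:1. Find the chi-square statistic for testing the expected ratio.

0.305

Under the 12:3:1 hypothesis (Σ ratio = 16, N = 119):
  white: 119 × 12/16 = 89.25
  black: 119 × 3/16 = 22.3125
  brown: 119 × 1/16 = 7.4375
χ² = Σ (O − E)² / E
  white: (90 − 89.25)² / 89.25 = 0.0063
  black: (23 − 22.3125)² / 22.3125 = 0.0212
  brown: (6 − 7.4375)² / 7.4375 = 0.2778
χ² = 0.0063 + 0.0212 + 0.2778 = 0.3053 ≈ 0.305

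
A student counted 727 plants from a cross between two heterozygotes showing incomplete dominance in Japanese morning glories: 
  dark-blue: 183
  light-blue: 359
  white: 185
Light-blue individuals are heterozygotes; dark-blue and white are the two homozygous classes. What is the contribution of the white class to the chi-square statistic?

With incomplete dominance, a heterozygote × heterozygote cross gives a 1:2:1 phenotypic ratio.
Under the 1:2:1 hypothesis (Σ ratio = 4, N = 727):
  dark-blue: 727 × 1/4 = 181.75
  light-blue: 727 × 2/4 = 363.5
  white: 727 × 1/4 = 181.75
Contribution of white: (185 − 181.75)² / 181.75 = 0.0581

0.058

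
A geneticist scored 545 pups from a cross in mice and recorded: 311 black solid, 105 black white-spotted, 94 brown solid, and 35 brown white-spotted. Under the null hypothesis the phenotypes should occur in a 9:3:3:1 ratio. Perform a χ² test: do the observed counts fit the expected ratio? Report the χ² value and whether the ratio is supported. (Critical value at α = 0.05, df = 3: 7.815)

Under the 9:3:3:1 hypothesis (Σ ratio = 16, N = 545):
  black solid: 545 × 9/16 = 306.5625
  black white-spotted: 545 × 3/16 = 102.1875
  brown solid: 545 × 3/16 = 102.1875
  brown white-spotted: 545 × 1/16 = 34.0625
χ² = Σ (O − E)² / E
  black solid: (311 − 306.5625)² / 306.5625 = 0.0642
  black white-spotted: (105 − 102.1875)² / 102.1875 = 0.0774
  brown solid: (94 − 102.1875)² / 102.1875 = 0.6560
  brown white-spotted: (35 − 34.0625)² / 34.0625 = 0.0258
χ² = 0.0642 + 0.0774 + 0.6560 + 0.0258 = 0.8234 ≈ 0.823
Degrees of freedom = 4 − 1 = 3; critical value at α = 0.05 is 7.815.
Since 0.823 < 7.815, we fail to reject the null hypothesis — the data are consistent with the 9:3:3:1 ratio.

0.823; consistent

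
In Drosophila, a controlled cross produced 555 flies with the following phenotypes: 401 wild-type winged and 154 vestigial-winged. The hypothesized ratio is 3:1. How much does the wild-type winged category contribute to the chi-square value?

0.559

The 3:1 ratio has 4 parts, so with N = 555 the expected counts are:
  wild-type winged: 555 × 3/4 = 416.25
  vestigial-winged: 555 × 1/4 = 138.75
Contribution of wild-type winged: (401 − 416.25)² / 416.25 = 0.5587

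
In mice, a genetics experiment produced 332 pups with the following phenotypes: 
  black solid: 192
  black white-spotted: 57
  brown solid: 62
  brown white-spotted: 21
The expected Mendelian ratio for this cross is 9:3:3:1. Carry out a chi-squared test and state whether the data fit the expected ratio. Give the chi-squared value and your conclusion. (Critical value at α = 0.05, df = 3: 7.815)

0.594; consistent

Expected counts for N = 332 under a 9:3:3:1 ratio (total parts = 16):
  black solid: 332 × 9/16 = 186.75
  black white-spotted: 332 × 3/16 = 62.25
  brown solid: 332 × 3/16 = 62.25
  brown white-spotted: 332 × 1/16 = 20.75
χ² = Σ (O − E)² / E
  black solid: (192 − 186.75)² / 186.75 = 0.1476
  black white-spotted: (57 − 62.25)² / 62.25 = 0.4428
  brown solid: (62 − 62.25)² / 62.25 = 0.0010
  brown white-spotted: (21 − 20.75)² / 20.75 = 0.0030
χ² = 0.1476 + 0.4428 + 0.0010 + 0.0030 = 0.5944 ≈ 0.594
Degrees of freedom = 4 − 1 = 3; critical value at α = 0.05 is 7.815.
Since 0.594 < 7.815, we fail to reject the null hypothesis — the data are consistent with the 9:3:3:1 ratio.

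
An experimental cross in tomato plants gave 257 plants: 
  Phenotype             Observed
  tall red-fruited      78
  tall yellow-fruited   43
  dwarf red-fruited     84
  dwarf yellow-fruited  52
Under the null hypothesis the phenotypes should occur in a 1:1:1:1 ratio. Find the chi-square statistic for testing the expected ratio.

The 1:1:1:1 ratio has 4 parts, so with N = 257 the expected counts are:
  tall red-fruited: 257 × 1/4 = 64.25
  tall yellow-fruited: 257 × 1/4 = 64.25
  dwarf red-fruited: 257 × 1/4 = 64.25
  dwarf yellow-fruited: 257 × 1/4 = 64.25
χ² = Σ (O − E)² / E
  tall red-fruited: (78 − 64.25)² / 64.25 = 2.9426
  tall yellow-fruited: (43 − 64.25)² / 64.25 = 7.0282
  dwarf red-fruited: (84 − 64.25)² / 64.25 = 6.0710
  dwarf yellow-fruited: (52 − 64.25)² / 64.25 = 2.3356
χ² = 2.9426 + 7.0282 + 6.0710 + 2.3356 = 18.3774 ≈ 18.377

18.377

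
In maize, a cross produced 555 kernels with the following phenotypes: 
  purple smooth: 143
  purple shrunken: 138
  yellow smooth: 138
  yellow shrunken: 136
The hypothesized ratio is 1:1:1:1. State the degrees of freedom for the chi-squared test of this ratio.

A goodness-of-fit test with 4 phenotype classes has df = 4 − 1 = 3.

3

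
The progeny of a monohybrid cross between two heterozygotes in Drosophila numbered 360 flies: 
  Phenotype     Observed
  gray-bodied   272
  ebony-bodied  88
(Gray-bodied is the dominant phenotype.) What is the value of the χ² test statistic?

0.059

For a monohybrid cross between heterozygotes with complete dominance, the expected phenotypic ratio is 3:1.
Expected counts for N = 360 under a 3:1 ratio (total parts = 4):
  gray-bodied: 360 × 3/4 = 270
  ebony-bodied: 360 × 1/4 = 90
χ² = Σ (O − E)² / E
  gray-bodied: (272 − 270)² / 270 = 0.0148
  ebony-bodied: (88 − 90)² / 90 = 0.0444
χ² = 0.0148 + 0.0444 = 0.0592 ≈ 0.059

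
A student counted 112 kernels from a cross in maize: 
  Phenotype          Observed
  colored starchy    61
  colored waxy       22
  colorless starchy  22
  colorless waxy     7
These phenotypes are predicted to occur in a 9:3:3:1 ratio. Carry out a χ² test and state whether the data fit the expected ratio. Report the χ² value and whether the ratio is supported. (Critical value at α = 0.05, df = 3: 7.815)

0.159; consistent

Expected counts for N = 112 under a 9:3:3:1 ratio (total parts = 16):
  colored starchy: 112 × 9/16 = 63
  colored waxy: 112 × 3/16 = 21
  colorless starchy: 112 × 3/16 = 21
  colorless waxy: 112 × 1/16 = 7
χ² = Σ (O − E)² / E
  colored starchy: (61 − 63)² / 63 = 0.0635
  colored waxy: (22 − 21)² / 21 = 0.0476
  colorless starchy: (22 − 21)² / 21 = 0.0476
  colorless waxy: (7 − 7)² / 7 = 0.0000
χ² = 0.0635 + 0.0476 + 0.0476 + 0.0000 = 0.1587 ≈ 0.159
Degrees of freedom = 4 − 1 = 3; critical value at α = 0.05 is 7.815.
Since 0.159 < 7.815, we fail to reject the null hypothesis — the data are consistent with the 9:3:3:1 ratio.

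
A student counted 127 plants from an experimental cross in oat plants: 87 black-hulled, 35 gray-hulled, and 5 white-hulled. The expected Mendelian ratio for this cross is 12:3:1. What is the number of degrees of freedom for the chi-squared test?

A goodness-of-fit test with 3 phenotype classes has df = 3 − 1 = 2.

2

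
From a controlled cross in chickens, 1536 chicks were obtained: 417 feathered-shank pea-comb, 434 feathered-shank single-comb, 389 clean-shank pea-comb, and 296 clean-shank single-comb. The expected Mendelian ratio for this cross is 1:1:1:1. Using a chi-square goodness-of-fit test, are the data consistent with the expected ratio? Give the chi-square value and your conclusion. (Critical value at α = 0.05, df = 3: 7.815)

29.578; not consistent

Under the 1:1:1:1 hypothesis (Σ ratio = 4, N = 1536):
  feathered-shank pea-comb: 1536 × 1/4 = 384
  feathered-shank single-comb: 1536 × 1/4 = 384
  clean-shank pea-comb: 1536 × 1/4 = 384
  clean-shank single-comb: 1536 × 1/4 = 384
χ² = Σ (O − E)² / E
  feathered-shank pea-comb: (417 − 384)² / 384 = 2.8359
  feathered-shank single-comb: (434 − 384)² / 384 = 6.5104
  clean-shank pea-comb: (389 − 384)² / 384 = 0.0651
  clean-shank single-comb: (296 − 384)² / 384 = 20.1667
χ² = 2.8359 + 6.5104 + 0.0651 + 20.1667 = 29.5781 ≈ 29.578
Degrees of freedom = 4 − 1 = 3; critical value at α = 0.05 is 7.815.
Since 29.578 > 7.815, we reject the null hypothesis — the data do not fit the 1:1:1:1 ratio.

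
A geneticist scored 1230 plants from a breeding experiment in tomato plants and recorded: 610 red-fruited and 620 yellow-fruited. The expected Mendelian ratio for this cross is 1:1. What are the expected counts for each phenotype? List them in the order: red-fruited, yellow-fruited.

Under the 1:1 hypothesis (Σ ratio = 2, N = 1230):
  red-fruited: 1230 × 1/2 = 615
  yellow-fruited: 1230 × 1/2 = 615

615, 615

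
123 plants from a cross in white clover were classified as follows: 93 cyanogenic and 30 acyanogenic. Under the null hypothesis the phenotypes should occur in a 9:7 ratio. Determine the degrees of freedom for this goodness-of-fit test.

A goodness-of-fit test with 2 phenotype classes has df = 2 − 1 = 1.

1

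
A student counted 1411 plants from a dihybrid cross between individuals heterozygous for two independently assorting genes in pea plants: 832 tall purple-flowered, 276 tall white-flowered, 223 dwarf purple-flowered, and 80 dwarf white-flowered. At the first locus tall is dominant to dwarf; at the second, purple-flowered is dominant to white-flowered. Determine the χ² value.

A dihybrid F₂ with independent assortment and complete dominance at both loci gives a 9:3:3:1 phenotypic ratio.
Under the 9:3:3:1 hypothesis (Σ ratio = 16, N = 1411):
  tall purple-flowered: 1411 × 9/16 = 793.6875
  tall white-flowered: 1411 × 3/16 = 264.5625
  dwarf purple-flowered: 1411 × 3/16 = 264.5625
  dwarf white-flowered: 1411 × 1/16 = 88.1875
χ² = Σ (O − E)² / E
  tall purple-flowered: (832 − 793.6875)² / 793.6875 = 1.8494
  tall white-flowered: (276 − 264.5625)² / 264.5625 = 0.4945
  dwarf purple-flowered: (223 − 264.5625)² / 264.5625 = 6.5294
  dwarf white-flowered: (80 − 88.1875)² / 88.1875 = 0.7601
χ² = 1.8494 + 0.4945 + 6.5294 + 0.7601 = 9.6334 ≈ 9.633

9.633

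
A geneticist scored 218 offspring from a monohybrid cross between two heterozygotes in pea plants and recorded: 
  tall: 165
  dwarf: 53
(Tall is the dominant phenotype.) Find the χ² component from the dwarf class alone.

For a monohybrid cross between heterozygotes with complete dominance, the expected phenotypic ratio is 3:1.
The 3:1 ratio has 4 parts, so with N = 218 the expected counts are:
  tall: 218 × 3/4 = 163.5
  dwarf: 218 × 1/4 = 54.5
Contribution of dwarf: (53 − 54.5)² / 54.5 = 0.0413

0.041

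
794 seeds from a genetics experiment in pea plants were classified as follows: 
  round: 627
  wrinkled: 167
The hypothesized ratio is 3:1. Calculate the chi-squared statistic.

6.665

Expected counts for N = 794 under a 3:1 ratio (total parts = 4):
  round: 794 × 3/4 = 595.5
  wrinkled: 794 × 1/4 = 198.5
χ² = Σ (O − E)² / E
  round: (627 − 595.5)² / 595.5 = 1.6662
  wrinkled: (167 − 198.5)² / 198.5 = 4.9987
χ² = 1.6662 + 4.9987 = 6.6649 ≈ 6.665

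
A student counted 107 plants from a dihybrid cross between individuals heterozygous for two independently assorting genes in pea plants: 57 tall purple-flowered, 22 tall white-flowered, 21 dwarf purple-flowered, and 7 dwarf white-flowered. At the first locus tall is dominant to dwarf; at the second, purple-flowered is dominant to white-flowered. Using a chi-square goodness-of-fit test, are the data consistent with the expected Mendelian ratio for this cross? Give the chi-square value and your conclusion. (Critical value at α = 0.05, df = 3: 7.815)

A dihybrid F₂ with independent assortment and complete dominance at both loci gives a 9:3:3:1 phenotypic ratio.
Total ratio parts = 16. Expected numbers out of 107:
  tall purple-flowered: 107 × 9/16 = 60.1875
  tall white-flowered: 107 × 3/16 = 20.0625
  dwarf purple-flowered: 107 × 3/16 = 20.0625
  dwarf white-flowered: 107 × 1/16 = 6.6875
χ² = Σ (O − E)² / E
  tall purple-flowered: (57 − 60.1875)² / 60.1875 = 0.1688
  tall white-flowered: (22 − 20.0625)² / 20.0625 = 0.1871
  dwarf purple-flowered: (21 − 20.0625)² / 20.0625 = 0.0438
  dwarf white-flowered: (7 − 6.6875)² / 6.6875 = 0.0146
χ² = 0.1688 + 0.1871 + 0.0438 + 0.0146 = 0.4143 ≈ 0.414
Degrees of freedom = 4 − 1 = 3; critical value at α = 0.05 is 7.815.
Since 0.414 < 7.815, we fail to reject the null hypothesis — the data are consistent with the 9:3:3:1 ratio.

0.414; consistent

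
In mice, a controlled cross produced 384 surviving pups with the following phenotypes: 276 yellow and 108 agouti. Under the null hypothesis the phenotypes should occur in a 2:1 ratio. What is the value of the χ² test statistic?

Under the 2:1 hypothesis (Σ ratio = 3, N = 384):
  yellow: 384 × 2/3 = 256
  agouti: 384 × 1/3 = 128
χ² = Σ (O − E)² / E
  yellow: (276 − 256)² / 256 = 1.5625
  agouti: (108 − 128)² / 128 = 3.1250
χ² = 1.5625 + 3.1250 = 4.6875 ≈ 4.688

4.688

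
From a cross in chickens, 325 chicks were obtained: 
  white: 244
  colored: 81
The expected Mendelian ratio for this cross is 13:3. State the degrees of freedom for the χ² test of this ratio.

A goodness-of-fit test with 2 phenotype classes has df = 2 − 1 = 1.

1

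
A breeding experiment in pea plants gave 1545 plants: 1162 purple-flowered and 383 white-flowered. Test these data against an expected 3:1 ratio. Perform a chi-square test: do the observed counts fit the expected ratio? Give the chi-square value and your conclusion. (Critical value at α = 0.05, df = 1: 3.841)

0.036; consistent

Total ratio parts = 4. Expected numbers out of 1545:
  purple-flowered: 1545 × 3/4 = 1158.75
  white-flowered: 1545 × 1/4 = 386.25
χ² = Σ (O − E)² / E
  purple-flowered: (1162 − 1158.75)² / 1158.75 = 0.0091
  white-flowered: (383 − 386.25)² / 386.25 = 0.0273
χ² = 0.0091 + 0.0273 = 0.0364 ≈ 0.036
Degrees of freedom = 2 − 1 = 1; critical value at α = 0.05 is 3.841.
Since 0.036 < 3.841, we fail to reject the null hypothesis — the data are consistent with the 3:1 ratio.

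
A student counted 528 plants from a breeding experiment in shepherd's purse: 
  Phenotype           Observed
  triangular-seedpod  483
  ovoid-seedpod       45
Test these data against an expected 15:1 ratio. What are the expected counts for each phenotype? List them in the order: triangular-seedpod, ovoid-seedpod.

Under the 15:1 hypothesis (Σ ratio = 16, N = 528):
  triangular-seedpod: 528 × 15/16 = 495
  ovoid-seedpod: 528 × 1/16 = 33

495, 33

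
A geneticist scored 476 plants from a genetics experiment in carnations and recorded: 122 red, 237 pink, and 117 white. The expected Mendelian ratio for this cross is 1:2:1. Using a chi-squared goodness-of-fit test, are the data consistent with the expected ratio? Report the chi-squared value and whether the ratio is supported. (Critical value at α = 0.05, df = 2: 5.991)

Expected counts for N = 476 under a 1:2:1 ratio (total parts = 4):
  red: 476 × 1/4 = 119
  pink: 476 × 2/4 = 238
  white: 476 × 1/4 = 119
χ² = Σ (O − E)² / E
  red: (122 − 119)² / 119 = 0.0756
  pink: (237 − 238)² / 238 = 0.0042
  white: (117 − 119)² / 119 = 0.0336
χ² = 0.0756 + 0.0042 + 0.0336 = 0.1134 ≈ 0.113
Degrees of freedom = 3 − 1 = 2; critical value at α = 0.05 is 5.991.
Since 0.113 < 5.991, we fail to reject the null hypothesis — the data are consistent with the 1:2:1 ratio.

0.113; consistent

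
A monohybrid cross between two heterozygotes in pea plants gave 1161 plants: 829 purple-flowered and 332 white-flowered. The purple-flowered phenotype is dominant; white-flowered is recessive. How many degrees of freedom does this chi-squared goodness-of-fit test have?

1

For a monohybrid cross between heterozygotes with complete dominance, the expected phenotypic ratio is 3:1.
A goodness-of-fit test with 2 phenotype classes has df = 2 − 1 = 1.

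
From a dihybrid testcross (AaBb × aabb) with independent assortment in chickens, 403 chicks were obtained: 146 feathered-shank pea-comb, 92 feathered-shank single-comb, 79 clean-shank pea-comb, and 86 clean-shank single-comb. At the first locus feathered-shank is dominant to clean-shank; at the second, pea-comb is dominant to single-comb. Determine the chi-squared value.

27.938

A dihybrid testcross with independent assortment gives a 1:1:1:1 ratio.
Expected counts for N = 403 under a 1:1:1:1 ratio (total parts = 4):
  feathered-shank pea-comb: 403 × 1/4 = 100.75
  feathered-shank single-comb: 403 × 1/4 = 100.75
  clean-shank pea-comb: 403 × 1/4 = 100.75
  clean-shank single-comb: 403 × 1/4 = 100.75
χ² = Σ (O − E)² / E
  feathered-shank pea-comb: (146 − 100.75)² / 100.75 = 20.3232
  feathered-shank single-comb: (92 − 100.75)² / 100.75 = 0.7599
  clean-shank pea-comb: (79 − 100.75)² / 100.75 = 4.6954
  clean-shank single-comb: (86 − 100.75)² / 100.75 = 2.1594
χ² = 20.3232 + 0.7599 + 4.6954 + 2.1594 = 27.9379 ≈ 27.938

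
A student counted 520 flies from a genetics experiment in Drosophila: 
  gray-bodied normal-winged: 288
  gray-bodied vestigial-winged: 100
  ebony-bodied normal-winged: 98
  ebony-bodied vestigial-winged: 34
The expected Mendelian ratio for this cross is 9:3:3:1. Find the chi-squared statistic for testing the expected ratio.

The 9:3:3:1 ratio has 16 parts, so with N = 520 the expected counts are:
  gray-bodied normal-winged: 520 × 9/16 = 292.5
  gray-bodied vestigial-winged: 520 × 3/16 = 97.5
  ebony-bodied normal-winged: 520 × 3/16 = 97.5
  ebony-bodied vestigial-winged: 520 × 1/16 = 32.5
χ² = Σ (O − E)² / E
  gray-bodied normal-winged: (288 − 292.5)² / 292.5 = 0.0692
  gray-bodied vestigial-winged: (100 − 97.5)² / 97.5 = 0.0641
  ebony-bodied normal-winged: (98 − 97.5)² / 97.5 = 0.0026
  ebony-bodied vestigial-winged: (34 − 32.5)² / 32.5 = 0.0692
χ² = 0.0692 + 0.0641 + 0.0026 + 0.0692 = 0.2051 ≈ 0.205

0.205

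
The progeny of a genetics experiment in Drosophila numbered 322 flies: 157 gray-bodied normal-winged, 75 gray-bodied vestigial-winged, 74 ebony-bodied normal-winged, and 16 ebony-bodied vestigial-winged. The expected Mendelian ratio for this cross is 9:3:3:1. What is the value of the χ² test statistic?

10.676

Expected counts for N = 322 under a 9:3:3:1 ratio (total parts = 16):
  gray-bodied normal-winged: 322 × 9/16 = 181.125
  gray-bodied vestigial-winged: 322 × 3/16 = 60.375
  ebony-bodied normal-winged: 322 × 3/16 = 60.375
  ebony-bodied vestigial-winged: 322 × 1/16 = 20.125
χ² = Σ (O − E)² / E
  gray-bodied normal-winged: (157 − 181.125)² / 181.125 = 3.2133
  gray-bodied vestigial-winged: (75 − 60.375)² / 60.375 = 3.5427
  ebony-bodied normal-winged: (74 − 60.375)² / 60.375 = 3.0748
  ebony-bodied vestigial-winged: (16 − 20.125)² / 20.125 = 0.8455
χ² = 3.2133 + 3.5427 + 3.0748 + 0.8455 = 10.6763 ≈ 10.676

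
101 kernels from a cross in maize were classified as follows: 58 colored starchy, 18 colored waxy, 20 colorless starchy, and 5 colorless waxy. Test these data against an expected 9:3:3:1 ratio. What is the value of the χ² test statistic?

Total ratio parts = 16. Expected numbers out of 101:
  colored starchy: 101 × 9/16 = 56.8125
  colored waxy: 101 × 3/16 = 18.9375
  colorless starchy: 101 × 3/16 = 18.9375
  colorless waxy: 101 × 1/16 = 6.3125
χ² = Σ (O − E)² / E
  colored starchy: (58 − 56.8125)² / 56.8125 = 0.0248
  colored waxy: (18 − 18.9375)² / 18.9375 = 0.0464
  colorless starchy: (20 − 18.9375)² / 18.9375 = 0.0596
  colorless waxy: (5 − 6.3125)² / 6.3125 = 0.2729
χ² = 0.0248 + 0.0464 + 0.0596 + 0.2729 = 0.4037 ≈ 0.404

0.404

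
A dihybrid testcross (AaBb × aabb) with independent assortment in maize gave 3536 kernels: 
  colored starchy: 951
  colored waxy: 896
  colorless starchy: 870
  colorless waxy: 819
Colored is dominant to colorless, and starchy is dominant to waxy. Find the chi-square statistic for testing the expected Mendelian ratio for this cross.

10.242

A dihybrid testcross with independent assortment gives a 1:1:1:1 ratio.
Under the 1:1:1:1 hypothesis (Σ ratio = 4, N = 3536):
  colored starchy: 3536 × 1/4 = 884
  colored waxy: 3536 × 1/4 = 884
  colorless starchy: 3536 × 1/4 = 884
  colorless waxy: 3536 × 1/4 = 884
χ² = Σ (O − E)² / E
  colored starchy: (951 − 884)² / 884 = 5.0781
  colored waxy: (896 − 884)² / 884 = 0.1629
  colorless starchy: (870 − 884)² / 884 = 0.2217
  colorless waxy: (819 − 884)² / 884 = 4.7794
χ² = 5.0781 + 0.1629 + 0.2217 + 4.7794 = 10.2421 ≈ 10.242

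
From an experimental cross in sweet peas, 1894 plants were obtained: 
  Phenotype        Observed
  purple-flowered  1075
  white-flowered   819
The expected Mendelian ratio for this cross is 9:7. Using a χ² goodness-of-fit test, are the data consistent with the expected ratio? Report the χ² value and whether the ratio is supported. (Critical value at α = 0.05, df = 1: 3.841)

0.199; consistent

Total ratio parts = 16. Expected numbers out of 1894:
  purple-flowered: 1894 × 9/16 = 1065.375
  white-flowered: 1894 × 7/16 = 828.625
χ² = Σ (O − E)² / E
  purple-flowered: (1075 − 1065.375)² / 1065.375 = 0.0870
  white-flowered: (819 − 828.625)² / 828.625 = 0.1118
χ² = 0.0870 + 0.1118 = 0.1988 ≈ 0.199
Degrees of freedom = 2 − 1 = 1; critical value at α = 0.05 is 3.841.
Since 0.199 < 3.841, we fail to reject the null hypothesis — the data are consistent with the 9:7 ratio.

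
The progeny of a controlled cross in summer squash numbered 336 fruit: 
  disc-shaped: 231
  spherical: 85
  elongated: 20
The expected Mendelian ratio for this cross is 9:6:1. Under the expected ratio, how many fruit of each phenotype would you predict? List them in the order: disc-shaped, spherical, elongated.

Total ratio parts = 16. Expected numbers out of 336:
  disc-shaped: 336 × 9/16 = 189
  spherical: 336 × 6/16 = 126
  elongated: 336 × 1/16 = 21

189, 126, 21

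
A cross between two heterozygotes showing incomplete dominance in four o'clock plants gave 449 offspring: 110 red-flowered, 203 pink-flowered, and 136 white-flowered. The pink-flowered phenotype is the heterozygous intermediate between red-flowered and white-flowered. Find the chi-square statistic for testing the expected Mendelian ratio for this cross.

7.129

With incomplete dominance, a heterozygote × heterozygote cross gives a 1:2:1 phenotypic ratio.
Total ratio parts = 4. Expected numbers out of 449:
  red-flowered: 449 × 1/4 = 112.25
  pink-flowered: 449 × 2/4 = 224.5
  white-flowered: 449 × 1/4 = 112.25
χ² = Σ (O − E)² / E
  red-flowered: (110 − 112.25)² / 112.25 = 0.0451
  pink-flowered: (203 − 224.5)² / 224.5 = 2.0590
  white-flowered: (136 − 112.25)² / 112.25 = 5.0251
χ² = 0.0451 + 2.0590 + 5.0251 = 7.1292 ≈ 7.129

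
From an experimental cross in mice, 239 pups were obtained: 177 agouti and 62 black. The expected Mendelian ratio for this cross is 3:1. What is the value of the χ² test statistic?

0.113

Expected counts for N = 239 under a 3:1 ratio (total parts = 4):
  agouti: 239 × 3/4 = 179.25
  black: 239 × 1/4 = 59.75
χ² = Σ (O − E)² / E
  agouti: (177 − 179.25)² / 179.25 = 0.0282
  black: (62 − 59.75)² / 59.75 = 0.0847
χ² = 0.0282 + 0.0847 = 0.1129 ≈ 0.113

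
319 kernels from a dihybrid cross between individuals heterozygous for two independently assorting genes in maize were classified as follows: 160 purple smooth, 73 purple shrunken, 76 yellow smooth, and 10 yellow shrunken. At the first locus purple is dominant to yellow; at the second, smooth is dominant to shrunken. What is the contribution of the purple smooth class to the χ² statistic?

2.106

A dihybrid F₂ with independent assortment and complete dominance at both loci gives a 9:3:3:1 phenotypic ratio.
Expected counts for N = 319 under a 9:3:3:1 ratio (total parts = 16):
  purple smooth: 319 × 9/16 = 179.4375
  purple shrunken: 319 × 3/16 = 59.8125
  yellow smooth: 319 × 3/16 = 59.8125
  yellow shrunken: 319 × 1/16 = 19.9375
Contribution of purple smooth: (160 − 179.4375)² / 179.4375 = 2.1056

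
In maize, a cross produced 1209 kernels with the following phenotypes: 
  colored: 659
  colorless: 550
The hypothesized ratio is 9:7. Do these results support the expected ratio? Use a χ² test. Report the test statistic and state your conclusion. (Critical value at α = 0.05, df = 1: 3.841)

1.491; consistent

Expected counts for N = 1209 under a 9:7 ratio (total parts = 16):
  colored: 1209 × 9/16 = 680.0625
  colorless: 1209 × 7/16 = 528.9375
χ² = Σ (O − E)² / E
  colored: (659 − 680.0625)² / 680.0625 = 0.6523
  colorless: (550 − 528.9375)² / 528.9375 = 0.8387
χ² = 0.6523 + 0.8387 = 1.491
Degrees of freedom = 2 − 1 = 1; critical value at α = 0.05 is 3.841.
Since 1.491 < 3.841, we fail to reject the null hypothesis — the data are consistent with the 9:7 ratio.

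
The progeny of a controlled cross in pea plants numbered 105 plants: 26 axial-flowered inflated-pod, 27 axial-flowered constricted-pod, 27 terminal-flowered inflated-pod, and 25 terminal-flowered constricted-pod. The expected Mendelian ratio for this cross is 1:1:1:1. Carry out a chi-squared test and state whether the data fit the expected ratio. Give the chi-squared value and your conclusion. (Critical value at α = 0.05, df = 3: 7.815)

Expected counts for N = 105 under a 1:1:1:1 ratio (total parts = 4):
  axial-flowered inflated-pod: 105 × 1/4 = 26.25
  axial-flowered constricted-pod: 105 × 1/4 = 26.25
  terminal-flowered inflated-pod: 105 × 1/4 = 26.25
  terminal-flowered constricted-pod: 105 × 1/4 = 26.25
χ² = Σ (O − E)² / E
  axial-flowered inflated-pod: (26 − 26.25)² / 26.25 = 0.0024
  axial-flowered constricted-pod: (27 − 26.25)² / 26.25 = 0.0214
  terminal-flowered inflated-pod: (27 − 26.25)² / 26.25 = 0.0214
  terminal-flowered constricted-pod: (25 − 26.25)² / 26.25 = 0.0595
χ² = 0.0024 + 0.0214 + 0.0214 + 0.0595 = 0.1047 ≈ 0.105
Degrees of freedom = 4 − 1 = 3; critical value at α = 0.05 is 7.815.
Since 0.105 < 7.815, we fail to reject the null hypothesis — the data are consistent with the 1:1:1:1 ratio.

0.105; consistent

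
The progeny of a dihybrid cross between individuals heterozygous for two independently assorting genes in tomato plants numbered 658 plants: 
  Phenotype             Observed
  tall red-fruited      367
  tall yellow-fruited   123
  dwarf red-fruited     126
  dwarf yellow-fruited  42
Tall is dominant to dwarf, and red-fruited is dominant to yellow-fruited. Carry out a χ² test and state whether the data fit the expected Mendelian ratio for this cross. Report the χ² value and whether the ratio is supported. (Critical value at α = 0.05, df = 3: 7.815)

A dihybrid F₂ with independent assortment and complete dominance at both loci gives a 9:3:3:1 phenotypic ratio.
Under the 9:3:3:1 hypothesis (Σ ratio = 16, N = 658):
  tall red-fruited: 658 × 9/16 = 370.125
  tall yellow-fruited: 658 × 3/16 = 123.375
  dwarf red-fruited: 658 × 3/16 = 123.375
  dwarf yellow-fruited: 658 × 1/16 = 41.125
χ² = Σ (O − E)² / E
  tall red-fruited: (367 − 370.125)² / 370.125 = 0.0264
  tall yellow-fruited: (123 − 123.375)² / 123.375 = 0.0011
  dwarf red-fruited: (126 − 123.375)² / 123.375 = 0.0559
  dwarf yellow-fruited: (42 − 41.125)² / 41.125 = 0.0186
χ² = 0.0264 + 0.0011 + 0.0559 + 0.0186 = 0.102
Degrees of freedom = 4 − 1 = 3; critical value at α = 0.05 is 7.815.
Since 0.102 < 7.815, we fail to reject the null hypothesis — the data are consistent with the 9:3:3:1 ratio.

0.102; consistent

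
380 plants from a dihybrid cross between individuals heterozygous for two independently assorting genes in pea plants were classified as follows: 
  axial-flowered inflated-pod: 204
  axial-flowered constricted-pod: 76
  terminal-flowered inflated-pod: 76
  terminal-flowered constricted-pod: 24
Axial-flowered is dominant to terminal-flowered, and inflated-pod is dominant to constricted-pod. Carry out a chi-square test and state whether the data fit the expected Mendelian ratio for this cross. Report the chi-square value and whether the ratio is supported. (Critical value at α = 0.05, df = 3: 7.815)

1.081; consistent

A dihybrid F₂ with independent assortment and complete dominance at both loci gives a 9:3:3:1 phenotypic ratio.
Under the 9:3:3:1 hypothesis (Σ ratio = 16, N = 380):
  axial-flowered inflated-pod: 380 × 9/16 = 213.75
  axial-flowered constricted-pod: 380 × 3/16 = 71.25
  terminal-flowered inflated-pod: 380 × 3/16 = 71.25
  terminal-flowered constricted-pod: 380 × 1/16 = 23.75
χ² = Σ (O − E)² / E
  axial-flowered inflated-pod: (204 − 213.75)² / 213.75 = 0.4447
  axial-flowered constricted-pod: (76 − 71.25)² / 71.25 = 0.3167
  terminal-flowered inflated-pod: (76 − 71.25)² / 71.25 = 0.3167
  terminal-flowered constricted-pod: (24 − 23.75)² / 23.75 = 0.0026
χ² = 0.4447 + 0.3167 + 0.3167 + 0.0026 = 1.0807 ≈ 1.081
Degrees of freedom = 4 − 1 = 3; critical value at α = 0.05 is 7.815.
Since 1.081 < 7.815, we fail to reject the null hypothesis — the data are consistent with the 9:3:3:1 ratio.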